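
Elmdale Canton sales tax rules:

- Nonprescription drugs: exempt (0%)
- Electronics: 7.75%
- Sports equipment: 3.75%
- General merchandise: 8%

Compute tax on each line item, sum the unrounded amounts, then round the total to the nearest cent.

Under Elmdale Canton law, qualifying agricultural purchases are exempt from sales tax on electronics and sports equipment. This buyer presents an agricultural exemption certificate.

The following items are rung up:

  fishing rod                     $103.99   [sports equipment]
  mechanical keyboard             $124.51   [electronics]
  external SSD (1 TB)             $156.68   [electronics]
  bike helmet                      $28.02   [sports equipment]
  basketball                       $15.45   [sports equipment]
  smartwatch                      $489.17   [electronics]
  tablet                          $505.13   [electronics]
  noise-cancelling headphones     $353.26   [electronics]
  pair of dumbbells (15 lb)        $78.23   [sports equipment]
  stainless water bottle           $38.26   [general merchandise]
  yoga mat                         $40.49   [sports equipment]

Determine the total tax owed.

Fishing rod $103.99: sports equipment, buyer-exempt → 0% → $0.00
Mechanical keyboard $124.51: electronics, buyer-exempt → 0% → $0.00
External SSD (1 TB) $156.68: electronics, buyer-exempt → 0% → $0.00
Bike helmet $28.02: sports equipment, buyer-exempt → 0% → $0.00
Basketball $15.45: sports equipment, buyer-exempt → 0% → $0.00
Smartwatch $489.17: electronics, buyer-exempt → 0% → $0.00
Tablet $505.13: electronics, buyer-exempt → 0% → $0.00
Noise-cancelling headphones $353.26: electronics, buyer-exempt → 0% → $0.00
Pair of dumbbells (15 lb) $78.23: sports equipment, buyer-exempt → 0% → $0.00
Stainless water bottle $38.26: general merchandise → 8% → $3.0608
Yoga mat $40.49: sports equipment, buyer-exempt → 0% → $0.00
Unrounded tax sum = $3.0608 → $3.06

$3.06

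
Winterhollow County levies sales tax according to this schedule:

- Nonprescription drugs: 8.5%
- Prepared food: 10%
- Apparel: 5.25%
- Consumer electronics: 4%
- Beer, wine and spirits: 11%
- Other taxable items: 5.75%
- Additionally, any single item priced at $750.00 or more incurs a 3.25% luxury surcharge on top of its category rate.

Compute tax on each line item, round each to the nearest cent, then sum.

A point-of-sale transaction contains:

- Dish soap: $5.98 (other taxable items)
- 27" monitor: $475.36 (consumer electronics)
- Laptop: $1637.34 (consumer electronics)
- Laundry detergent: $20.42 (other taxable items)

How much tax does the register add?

Dish soap $5.98: other taxable items → 5.75% → $0.34
27" monitor $475.36: consumer electronics → 4% → $19.01
Laptop $1637.34: consumer electronics → 4% + 3.25% surcharge = 7.25% → $118.71
Laundry detergent $20.42: other taxable items → 5.75% → $1.17
Total tax = $0.34 + $19.01 + $118.71 + $1.17 = $139.23

$139.23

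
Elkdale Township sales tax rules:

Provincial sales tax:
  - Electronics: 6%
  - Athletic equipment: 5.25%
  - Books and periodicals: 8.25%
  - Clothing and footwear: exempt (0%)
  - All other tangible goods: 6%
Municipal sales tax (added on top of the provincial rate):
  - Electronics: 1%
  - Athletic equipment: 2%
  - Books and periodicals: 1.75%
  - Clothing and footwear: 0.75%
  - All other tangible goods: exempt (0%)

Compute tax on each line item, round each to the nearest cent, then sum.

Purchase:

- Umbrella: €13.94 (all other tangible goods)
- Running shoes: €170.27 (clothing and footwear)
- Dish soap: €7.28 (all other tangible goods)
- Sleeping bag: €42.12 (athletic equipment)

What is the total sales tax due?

Umbrella €13.94: all other tangible goods → 6% + 0% municipal = 6% → €0.84
Running shoes €170.27: clothing and footwear → 0% + 0.75% municipal = 0.75% → €1.28
Dish soap €7.28: all other tangible goods → 6% + 0% municipal = 6% → €0.44
Sleeping bag €42.12: athletic equipment → 5.25% + 2% municipal = 7.25% → €3.05
Total tax = €0.84 + €1.28 + €0.44 + €3.05 = €5.61

€5.61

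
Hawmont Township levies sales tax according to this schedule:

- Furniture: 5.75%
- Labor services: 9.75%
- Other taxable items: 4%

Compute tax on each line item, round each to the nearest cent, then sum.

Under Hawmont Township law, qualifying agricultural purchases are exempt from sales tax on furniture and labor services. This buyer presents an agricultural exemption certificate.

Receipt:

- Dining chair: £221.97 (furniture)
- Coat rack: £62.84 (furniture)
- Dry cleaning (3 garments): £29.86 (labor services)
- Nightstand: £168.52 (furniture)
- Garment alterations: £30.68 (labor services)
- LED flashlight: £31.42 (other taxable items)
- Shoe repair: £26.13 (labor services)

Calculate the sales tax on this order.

£1.26

Dining chair £221.97: furniture, buyer-exempt → 0% → £0.00
Coat rack £62.84: furniture, buyer-exempt → 0% → £0.00
Dry cleaning (3 garments) £29.86: labor services, buyer-exempt → 0% → £0.00
Nightstand £168.52: furniture, buyer-exempt → 0% → £0.00
Garment alterations £30.68: labor services, buyer-exempt → 0% → £0.00
LED flashlight £31.42: other taxable items → 4% → £1.26
Shoe repair £26.13: labor services, buyer-exempt → 0% → £0.00
Total tax = £1.26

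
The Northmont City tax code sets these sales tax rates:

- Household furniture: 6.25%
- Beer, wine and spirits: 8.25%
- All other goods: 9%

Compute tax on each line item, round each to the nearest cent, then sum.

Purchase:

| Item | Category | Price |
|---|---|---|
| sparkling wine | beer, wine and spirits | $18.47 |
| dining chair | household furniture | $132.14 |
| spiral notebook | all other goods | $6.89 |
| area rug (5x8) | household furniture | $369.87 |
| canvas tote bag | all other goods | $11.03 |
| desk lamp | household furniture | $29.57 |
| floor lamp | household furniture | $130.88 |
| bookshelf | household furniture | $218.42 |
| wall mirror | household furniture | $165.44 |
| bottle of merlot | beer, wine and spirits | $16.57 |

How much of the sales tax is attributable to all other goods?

$1.61

Spiral notebook $6.89: all other goods → 9% → $0.62
Canvas tote bag $11.03: all other goods → 9% → $0.99
Tax on all other goods = $0.62 + $0.99 = $1.61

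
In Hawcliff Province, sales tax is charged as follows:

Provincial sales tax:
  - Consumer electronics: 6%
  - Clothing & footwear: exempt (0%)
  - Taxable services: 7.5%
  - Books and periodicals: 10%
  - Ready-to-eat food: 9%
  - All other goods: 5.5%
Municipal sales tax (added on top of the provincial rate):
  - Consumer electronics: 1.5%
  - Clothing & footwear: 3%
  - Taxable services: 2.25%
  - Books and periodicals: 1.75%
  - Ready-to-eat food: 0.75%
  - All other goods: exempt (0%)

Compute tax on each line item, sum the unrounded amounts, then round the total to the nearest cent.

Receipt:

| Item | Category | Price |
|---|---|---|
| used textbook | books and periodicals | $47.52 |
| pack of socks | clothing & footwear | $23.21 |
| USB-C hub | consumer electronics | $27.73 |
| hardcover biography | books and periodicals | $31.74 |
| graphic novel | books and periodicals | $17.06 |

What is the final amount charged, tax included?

$161.35

Used textbook $47.52: books and periodicals → 10% + 1.75% municipal = 11.75% → $5.5836
Pack of socks $23.21: clothing & footwear → 0% + 3% municipal = 3% → $0.6963
USB-C hub $27.73: consumer electronics → 6% + 1.5% municipal = 7.5% → $2.07975
Hardcover biography $31.74: books and periodicals → 10% + 1.75% municipal = 11.75% → $3.72945
Graphic novel $17.06: books and periodicals → 10% + 1.75% municipal = 11.75% → $2.00455
Subtotal = $147.26; unrounded tax = $14.09365 → $14.09; total due = $161.35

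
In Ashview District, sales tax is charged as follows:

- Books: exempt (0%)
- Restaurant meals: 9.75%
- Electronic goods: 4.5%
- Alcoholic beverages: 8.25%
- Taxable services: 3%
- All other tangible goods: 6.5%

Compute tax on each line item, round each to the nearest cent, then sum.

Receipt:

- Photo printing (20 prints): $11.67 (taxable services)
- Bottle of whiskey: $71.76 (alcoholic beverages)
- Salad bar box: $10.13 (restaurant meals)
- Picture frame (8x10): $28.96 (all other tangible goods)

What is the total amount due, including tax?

$131.66

Photo printing (20 prints) $11.67: taxable services → 3% → $0.35
Bottle of whiskey $71.76: alcoholic beverages → 8.25% → $5.92
Salad bar box $10.13: restaurant meals → 9.75% → $0.99
Picture frame (8x10) $28.96: all other tangible goods → 6.5% → $1.88
Subtotal = $122.52; tax = $9.14; total due = $131.66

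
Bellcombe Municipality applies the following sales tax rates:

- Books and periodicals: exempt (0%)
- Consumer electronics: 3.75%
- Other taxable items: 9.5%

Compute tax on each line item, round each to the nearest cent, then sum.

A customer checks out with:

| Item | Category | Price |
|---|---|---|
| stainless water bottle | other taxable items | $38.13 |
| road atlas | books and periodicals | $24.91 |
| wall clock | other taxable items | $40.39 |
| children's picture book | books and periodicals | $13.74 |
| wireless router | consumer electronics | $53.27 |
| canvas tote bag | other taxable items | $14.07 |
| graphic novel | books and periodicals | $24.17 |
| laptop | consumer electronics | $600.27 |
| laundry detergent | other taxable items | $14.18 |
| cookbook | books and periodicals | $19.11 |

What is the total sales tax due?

$34.66

Stainless water bottle $38.13: other taxable items → 9.5% → $3.62
Road atlas $24.91: books and periodicals → 0% → $0.00
Wall clock $40.39: other taxable items → 9.5% → $3.84
Children's picture book $13.74: books and periodicals → 0% → $0.00
Wireless router $53.27: consumer electronics → 3.75% → $2.00
Canvas tote bag $14.07: other taxable items → 9.5% → $1.34
Graphic novel $24.17: books and periodicals → 0% → $0.00
Laptop $600.27: consumer electronics → 3.75% → $22.51
Laundry detergent $14.18: other taxable items → 9.5% → $1.35
Cookbook $19.11: books and periodicals → 0% → $0.00
Total tax = $3.62 + $3.84 + $2.00 + $1.34 + $22.51 + $1.35 = $34.66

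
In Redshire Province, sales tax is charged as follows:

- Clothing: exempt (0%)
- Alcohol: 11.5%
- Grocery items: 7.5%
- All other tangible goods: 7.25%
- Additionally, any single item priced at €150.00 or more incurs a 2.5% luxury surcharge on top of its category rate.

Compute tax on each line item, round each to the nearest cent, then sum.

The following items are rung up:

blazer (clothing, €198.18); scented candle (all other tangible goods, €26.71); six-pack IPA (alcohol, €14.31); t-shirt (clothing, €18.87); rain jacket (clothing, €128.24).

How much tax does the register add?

€8.54

Blazer €198.18: clothing → 0% + 2.5% surcharge = 2.5% → €4.95
Scented candle €26.71: all other tangible goods → 7.25% → €1.94
Six-pack IPA €14.31: alcohol → 11.5% → €1.65
T-shirt €18.87: clothing → 0% → €0.00
Rain jacket €128.24: clothing → 0% → €0.00
Total tax = €4.95 + €1.94 + €1.65 = €8.54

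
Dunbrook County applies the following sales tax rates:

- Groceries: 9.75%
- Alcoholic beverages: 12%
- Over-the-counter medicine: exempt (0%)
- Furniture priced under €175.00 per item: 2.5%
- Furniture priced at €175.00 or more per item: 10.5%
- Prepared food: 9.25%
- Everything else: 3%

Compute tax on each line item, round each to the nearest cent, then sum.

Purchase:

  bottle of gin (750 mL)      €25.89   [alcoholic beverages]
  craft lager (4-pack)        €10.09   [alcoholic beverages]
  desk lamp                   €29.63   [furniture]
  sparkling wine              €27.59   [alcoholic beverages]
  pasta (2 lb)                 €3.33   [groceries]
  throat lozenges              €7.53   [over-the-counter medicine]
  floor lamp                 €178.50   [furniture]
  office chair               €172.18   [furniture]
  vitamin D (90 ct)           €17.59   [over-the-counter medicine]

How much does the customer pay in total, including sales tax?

€504.06

Bottle of gin (750 mL) €25.89: alcoholic beverages → 12% → €3.11
Craft lager (4-pack) €10.09: alcoholic beverages → 12% → €1.21
Desk lamp €29.63: furniture, under €175.00 → 2.5% → €0.74
Sparkling wine €27.59: alcoholic beverages → 12% → €3.31
Pasta (2 lb) €3.33: groceries → 9.75% → €0.32
Throat lozenges €7.53: over-the-counter medicine → 0% → €0.00
Floor lamp €178.50: furniture, €175.00 or more → 10.5% → €18.74
Office chair €172.18: furniture, under €175.00 → 2.5% → €4.30
Vitamin D (90 ct) €17.59: over-the-counter medicine → 0% → €0.00
Subtotal = €472.33; tax = €31.73; total due = €504.06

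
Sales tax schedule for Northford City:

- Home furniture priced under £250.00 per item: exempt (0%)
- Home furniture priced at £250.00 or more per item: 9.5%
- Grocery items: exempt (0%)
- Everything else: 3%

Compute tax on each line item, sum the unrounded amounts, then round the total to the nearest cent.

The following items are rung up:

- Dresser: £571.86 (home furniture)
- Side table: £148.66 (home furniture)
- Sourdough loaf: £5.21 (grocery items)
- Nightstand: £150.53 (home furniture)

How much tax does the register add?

Dresser £571.86: home furniture, £250.00 or more → 9.5% → £54.3267
Side table £148.66: home furniture, under £250.00 → 0% → £0.00
Sourdough loaf £5.21: grocery items → 0% → £0.00
Nightstand £150.53: home furniture, under £250.00 → 0% → £0.00
Unrounded tax sum = £54.3267 → £54.33

£54.33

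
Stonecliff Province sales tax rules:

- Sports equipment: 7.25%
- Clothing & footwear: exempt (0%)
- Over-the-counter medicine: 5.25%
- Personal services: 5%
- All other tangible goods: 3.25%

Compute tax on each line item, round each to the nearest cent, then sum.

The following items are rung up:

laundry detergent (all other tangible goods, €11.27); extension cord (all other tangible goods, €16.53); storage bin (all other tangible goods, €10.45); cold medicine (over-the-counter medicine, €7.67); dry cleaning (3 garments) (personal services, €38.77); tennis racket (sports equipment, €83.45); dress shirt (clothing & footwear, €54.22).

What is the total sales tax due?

€9.64

Laundry detergent €11.27: all other tangible goods → 3.25% → €0.37
Extension cord €16.53: all other tangible goods → 3.25% → €0.54
Storage bin €10.45: all other tangible goods → 3.25% → €0.34
Cold medicine €7.67: over-the-counter medicine → 5.25% → €0.40
Dry cleaning (3 garments) €38.77: personal services → 5% → €1.94
Tennis racket €83.45: sports equipment → 7.25% → €6.05
Dress shirt €54.22: clothing & footwear → 0% → €0.00
Total tax = €0.37 + €0.54 + €0.34 + €0.40 + €1.94 + €6.05 = €9.64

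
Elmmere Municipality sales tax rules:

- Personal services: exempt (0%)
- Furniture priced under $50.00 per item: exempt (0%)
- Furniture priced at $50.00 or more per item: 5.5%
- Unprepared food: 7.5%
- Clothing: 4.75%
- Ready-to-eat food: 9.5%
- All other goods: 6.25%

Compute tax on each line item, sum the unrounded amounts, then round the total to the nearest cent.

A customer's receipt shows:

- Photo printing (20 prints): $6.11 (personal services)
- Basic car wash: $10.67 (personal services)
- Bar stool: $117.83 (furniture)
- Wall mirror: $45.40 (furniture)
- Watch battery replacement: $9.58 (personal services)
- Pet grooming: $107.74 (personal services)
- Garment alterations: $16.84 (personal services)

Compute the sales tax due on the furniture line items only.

Bar stool $117.83: furniture, $50.00 or more → 5.5% → $6.48065
Wall mirror $45.40: furniture, under $50.00 → 0% → $0.00
Tax on furniture: unrounded sum = $6.48065 → $6.48

$6.48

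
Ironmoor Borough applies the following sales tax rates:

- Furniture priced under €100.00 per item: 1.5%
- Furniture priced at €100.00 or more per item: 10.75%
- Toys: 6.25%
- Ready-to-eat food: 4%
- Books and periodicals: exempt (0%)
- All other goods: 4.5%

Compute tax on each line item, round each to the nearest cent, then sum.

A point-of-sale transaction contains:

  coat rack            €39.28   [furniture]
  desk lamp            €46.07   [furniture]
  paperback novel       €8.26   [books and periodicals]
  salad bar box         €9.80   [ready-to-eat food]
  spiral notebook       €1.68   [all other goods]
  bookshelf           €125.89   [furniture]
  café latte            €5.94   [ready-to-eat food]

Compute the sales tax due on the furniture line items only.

Coat rack €39.28: furniture, under €100.00 → 1.5% → €0.59
Desk lamp €46.07: furniture, under €100.00 → 1.5% → €0.69
Bookshelf €125.89: furniture, €100.00 or more → 10.75% → €13.53
Tax on furniture = €0.59 + €0.69 + €13.53 = €14.81

€14.81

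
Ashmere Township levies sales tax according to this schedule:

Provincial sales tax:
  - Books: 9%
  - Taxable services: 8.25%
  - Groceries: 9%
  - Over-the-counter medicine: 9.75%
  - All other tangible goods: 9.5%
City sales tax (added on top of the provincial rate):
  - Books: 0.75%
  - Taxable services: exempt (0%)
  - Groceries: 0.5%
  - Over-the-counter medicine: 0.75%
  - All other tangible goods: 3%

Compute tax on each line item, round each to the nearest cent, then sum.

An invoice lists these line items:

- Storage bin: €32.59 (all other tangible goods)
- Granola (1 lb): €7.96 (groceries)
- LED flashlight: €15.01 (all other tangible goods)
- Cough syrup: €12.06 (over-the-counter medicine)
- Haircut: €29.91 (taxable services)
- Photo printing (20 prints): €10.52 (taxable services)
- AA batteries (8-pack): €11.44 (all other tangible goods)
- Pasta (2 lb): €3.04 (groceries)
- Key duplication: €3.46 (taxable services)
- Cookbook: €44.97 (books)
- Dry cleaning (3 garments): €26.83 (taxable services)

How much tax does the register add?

€19.92

Storage bin €32.59: all other tangible goods → 9.5% + 3% city = 12.5% → €4.07
Granola (1 lb) €7.96: groceries → 9% + 0.5% city = 9.5% → €0.76
LED flashlight €15.01: all other tangible goods → 9.5% + 3% city = 12.5% → €1.88
Cough syrup €12.06: over-the-counter medicine → 9.75% + 0.75% city = 10.5% → €1.27
Haircut €29.91: taxable services → 8.25% + 0% city = 8.25% → €2.47
Photo printing (20 prints) €10.52: taxable services → 8.25% + 0% city = 8.25% → €0.87
AA batteries (8-pack) €11.44: all other tangible goods → 9.5% + 3% city = 12.5% → €1.43
Pasta (2 lb) €3.04: groceries → 9% + 0.5% city = 9.5% → €0.29
Key duplication €3.46: taxable services → 8.25% + 0% city = 8.25% → €0.29
Cookbook €44.97: books → 9% + 0.75% city = 9.75% → €4.38
Dry cleaning (3 garments) €26.83: taxable services → 8.25% + 0% city = 8.25% → €2.21
Total tax = €4.07 + €0.76 + €1.88 + €1.27 + €2.47 + €0.87 + €1.43 + €0.29 + €0.29 + €4.38 + €2.21 = €19.92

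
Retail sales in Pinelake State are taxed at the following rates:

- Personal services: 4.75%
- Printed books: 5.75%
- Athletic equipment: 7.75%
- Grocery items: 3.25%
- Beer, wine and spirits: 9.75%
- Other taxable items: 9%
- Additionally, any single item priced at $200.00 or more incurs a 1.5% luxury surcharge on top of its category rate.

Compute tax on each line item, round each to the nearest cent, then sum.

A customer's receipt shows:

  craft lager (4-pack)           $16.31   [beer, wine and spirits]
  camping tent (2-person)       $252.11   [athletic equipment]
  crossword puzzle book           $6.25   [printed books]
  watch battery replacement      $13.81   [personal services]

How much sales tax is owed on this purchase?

$25.93

Craft lager (4-pack) $16.31: beer, wine and spirits → 9.75% → $1.59
Camping tent (2-person) $252.11: athletic equipment → 7.75% + 1.5% surcharge = 9.25% → $23.32
Crossword puzzle book $6.25: printed books → 5.75% → $0.36
Watch battery replacement $13.81: personal services → 4.75% → $0.66
Total tax = $1.59 + $23.32 + $0.36 + $0.66 = $25.93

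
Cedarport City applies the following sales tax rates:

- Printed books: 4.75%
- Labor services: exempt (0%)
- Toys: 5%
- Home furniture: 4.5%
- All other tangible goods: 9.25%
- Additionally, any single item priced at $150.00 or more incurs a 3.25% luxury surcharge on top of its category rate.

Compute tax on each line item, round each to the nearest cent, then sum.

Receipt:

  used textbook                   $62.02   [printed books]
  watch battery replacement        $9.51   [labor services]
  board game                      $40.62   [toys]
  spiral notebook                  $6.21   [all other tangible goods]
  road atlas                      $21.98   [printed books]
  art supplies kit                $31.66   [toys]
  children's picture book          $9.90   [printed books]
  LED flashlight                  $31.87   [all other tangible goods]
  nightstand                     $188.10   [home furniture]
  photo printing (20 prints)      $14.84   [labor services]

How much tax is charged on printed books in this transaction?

Used textbook $62.02: printed books → 4.75% → $2.95
Road atlas $21.98: printed books → 4.75% → $1.04
Children's picture book $9.90: printed books → 4.75% → $0.47
Tax on printed books = $2.95 + $1.04 + $0.47 = $4.46

$4.46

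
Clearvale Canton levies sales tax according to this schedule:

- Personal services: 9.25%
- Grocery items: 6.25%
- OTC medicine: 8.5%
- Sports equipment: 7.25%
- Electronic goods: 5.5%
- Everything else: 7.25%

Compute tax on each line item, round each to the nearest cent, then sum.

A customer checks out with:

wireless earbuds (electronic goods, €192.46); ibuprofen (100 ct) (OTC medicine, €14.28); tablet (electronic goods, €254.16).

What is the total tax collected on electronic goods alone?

€24.57

Wireless earbuds €192.46: electronic goods → 5.5% → €10.59
Tablet €254.16: electronic goods → 5.5% → €13.98
Tax on electronic goods = €10.59 + €13.98 = €24.57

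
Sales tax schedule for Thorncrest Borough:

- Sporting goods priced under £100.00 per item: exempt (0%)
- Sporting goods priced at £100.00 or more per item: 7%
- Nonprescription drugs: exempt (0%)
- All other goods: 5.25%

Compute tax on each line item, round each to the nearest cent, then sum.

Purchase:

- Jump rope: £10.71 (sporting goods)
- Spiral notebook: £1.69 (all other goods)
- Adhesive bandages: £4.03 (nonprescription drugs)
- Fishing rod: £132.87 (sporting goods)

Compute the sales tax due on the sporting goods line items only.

Jump rope £10.71: sporting goods, under £100.00 → 0% → £0.00
Fishing rod £132.87: sporting goods, £100.00 or more → 7% → £9.30
Tax on sporting goods = £0.00 + £9.30 = £9.30

£9.30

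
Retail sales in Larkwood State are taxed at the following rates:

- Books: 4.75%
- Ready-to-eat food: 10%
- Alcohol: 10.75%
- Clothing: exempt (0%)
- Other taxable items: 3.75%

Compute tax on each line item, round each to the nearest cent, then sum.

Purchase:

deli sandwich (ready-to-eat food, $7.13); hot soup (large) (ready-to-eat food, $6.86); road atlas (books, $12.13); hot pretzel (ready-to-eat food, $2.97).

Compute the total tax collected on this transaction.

$2.28

Deli sandwich $7.13: ready-to-eat food → 10% → $0.71
Hot soup (large) $6.86: ready-to-eat food → 10% → $0.69
Road atlas $12.13: books → 4.75% → $0.58
Hot pretzel $2.97: ready-to-eat food → 10% → $0.30
Total tax = $0.71 + $0.69 + $0.58 + $0.30 = $2.28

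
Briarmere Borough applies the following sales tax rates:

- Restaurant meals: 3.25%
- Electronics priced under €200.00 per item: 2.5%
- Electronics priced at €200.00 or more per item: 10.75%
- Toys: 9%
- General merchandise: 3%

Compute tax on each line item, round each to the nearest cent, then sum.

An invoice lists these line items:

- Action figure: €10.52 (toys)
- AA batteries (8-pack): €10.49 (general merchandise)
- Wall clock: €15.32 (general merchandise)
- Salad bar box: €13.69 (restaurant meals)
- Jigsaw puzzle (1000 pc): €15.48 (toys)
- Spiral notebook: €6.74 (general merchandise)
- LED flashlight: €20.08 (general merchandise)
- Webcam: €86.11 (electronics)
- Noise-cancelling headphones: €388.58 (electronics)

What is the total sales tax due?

€48.27

Action figure €10.52: toys → 9% → €0.95
AA batteries (8-pack) €10.49: general merchandise → 3% → €0.31
Wall clock €15.32: general merchandise → 3% → €0.46
Salad bar box €13.69: restaurant meals → 3.25% → €0.44
Jigsaw puzzle (1000 pc) €15.48: toys → 9% → €1.39
Spiral notebook €6.74: general merchandise → 3% → €0.20
LED flashlight €20.08: general merchandise → 3% → €0.60
Webcam €86.11: electronics, under €200.00 → 2.5% → €2.15
Noise-cancelling headphones €388.58: electronics, €200.00 or more → 10.75% → €41.77
Total tax = €0.95 + €0.31 + €0.46 + €0.44 + €1.39 + €0.20 + €0.60 + €2.15 + €41.77 = €48.27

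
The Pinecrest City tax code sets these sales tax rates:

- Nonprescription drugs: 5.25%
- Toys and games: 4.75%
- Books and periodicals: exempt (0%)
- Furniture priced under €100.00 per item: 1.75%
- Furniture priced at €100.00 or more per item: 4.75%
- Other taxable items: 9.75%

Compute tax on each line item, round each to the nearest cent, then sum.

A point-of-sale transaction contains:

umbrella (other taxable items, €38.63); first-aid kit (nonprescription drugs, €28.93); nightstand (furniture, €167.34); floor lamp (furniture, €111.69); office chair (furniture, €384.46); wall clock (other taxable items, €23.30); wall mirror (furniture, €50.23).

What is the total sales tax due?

Umbrella €38.63: other taxable items → 9.75% → €3.77
First-aid kit €28.93: nonprescription drugs → 5.25% → €1.52
Nightstand €167.34: furniture, €100.00 or more → 4.75% → €7.95
Floor lamp €111.69: furniture, €100.00 or more → 4.75% → €5.31
Office chair €384.46: furniture, €100.00 or more → 4.75% → €18.26
Wall clock €23.30: other taxable items → 9.75% → €2.27
Wall mirror €50.23: furniture, under €100.00 → 1.75% → €0.88
Total tax = €3.77 + €1.52 + €7.95 + €5.31 + €18.26 + €2.27 + €0.88 = €39.96

€39.96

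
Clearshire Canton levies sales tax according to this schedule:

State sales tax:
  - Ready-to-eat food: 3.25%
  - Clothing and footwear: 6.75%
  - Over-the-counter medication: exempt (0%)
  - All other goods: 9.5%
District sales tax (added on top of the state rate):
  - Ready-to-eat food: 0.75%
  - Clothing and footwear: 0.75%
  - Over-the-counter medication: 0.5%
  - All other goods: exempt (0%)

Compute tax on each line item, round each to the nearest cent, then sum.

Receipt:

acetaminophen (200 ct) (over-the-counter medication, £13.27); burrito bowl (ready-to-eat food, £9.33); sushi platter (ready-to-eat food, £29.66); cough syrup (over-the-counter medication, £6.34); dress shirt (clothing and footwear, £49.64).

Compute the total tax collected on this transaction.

£5.38

Acetaminophen (200 ct) £13.27: over-the-counter medication → 0% + 0.5% district = 0.5% → £0.07
Burrito bowl £9.33: ready-to-eat food → 3.25% + 0.75% district = 4% → £0.37
Sushi platter £29.66: ready-to-eat food → 3.25% + 0.75% district = 4% → £1.19
Cough syrup £6.34: over-the-counter medication → 0% + 0.5% district = 0.5% → £0.03
Dress shirt £49.64: clothing and footwear → 6.75% + 0.75% district = 7.5% → £3.72
Total tax = £0.07 + £0.37 + £1.19 + £0.03 + £3.72 = £5.38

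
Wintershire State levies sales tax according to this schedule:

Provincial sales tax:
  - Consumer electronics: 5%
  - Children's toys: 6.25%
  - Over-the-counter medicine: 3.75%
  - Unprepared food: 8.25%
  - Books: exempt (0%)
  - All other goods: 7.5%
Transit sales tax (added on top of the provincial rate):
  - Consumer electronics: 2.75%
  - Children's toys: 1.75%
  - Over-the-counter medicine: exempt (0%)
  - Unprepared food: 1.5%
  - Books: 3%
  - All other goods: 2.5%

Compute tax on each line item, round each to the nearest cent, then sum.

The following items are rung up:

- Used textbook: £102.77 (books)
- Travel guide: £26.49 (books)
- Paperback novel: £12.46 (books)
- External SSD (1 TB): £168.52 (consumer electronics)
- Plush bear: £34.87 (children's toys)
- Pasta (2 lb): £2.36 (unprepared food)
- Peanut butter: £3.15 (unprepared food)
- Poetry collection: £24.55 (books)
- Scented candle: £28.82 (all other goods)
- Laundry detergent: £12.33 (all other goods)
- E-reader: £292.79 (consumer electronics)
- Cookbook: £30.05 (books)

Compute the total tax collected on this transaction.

Used textbook £102.77: books → 0% + 3% transit = 3% → £3.08
Travel guide £26.49: books → 0% + 3% transit = 3% → £0.79
Paperback novel £12.46: books → 0% + 3% transit = 3% → £0.37
External SSD (1 TB) £168.52: consumer electronics → 5% + 2.75% transit = 7.75% → £13.06
Plush bear £34.87: children's toys → 6.25% + 1.75% transit = 8% → £2.79
Pasta (2 lb) £2.36: unprepared food → 8.25% + 1.5% transit = 9.75% → £0.23
Peanut butter £3.15: unprepared food → 8.25% + 1.5% transit = 9.75% → £0.31
Poetry collection £24.55: books → 0% + 3% transit = 3% → £0.74
Scented candle £28.82: all other goods → 7.5% + 2.5% transit = 10% → £2.88
Laundry detergent £12.33: all other goods → 7.5% + 2.5% transit = 10% → £1.23
E-reader £292.79: consumer electronics → 5% + 2.75% transit = 7.75% → £22.69
Cookbook £30.05: books → 0% + 3% transit = 3% → £0.90
Total tax = £3.08 + £0.79 + £0.37 + £13.06 + £2.79 + £0.23 + £0.31 + £0.74 + £2.88 + £1.23 + £22.69 + £0.90 = £49.07

£49.07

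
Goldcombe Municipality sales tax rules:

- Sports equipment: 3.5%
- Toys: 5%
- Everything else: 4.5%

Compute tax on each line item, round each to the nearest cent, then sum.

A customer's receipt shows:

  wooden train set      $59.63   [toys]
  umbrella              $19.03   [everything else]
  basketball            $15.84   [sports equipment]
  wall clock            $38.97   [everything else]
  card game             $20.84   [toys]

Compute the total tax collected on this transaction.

$7.18

Wooden train set $59.63: toys → 5% → $2.98
Umbrella $19.03: everything else → 4.5% → $0.86
Basketball $15.84: sports equipment → 3.5% → $0.55
Wall clock $38.97: everything else → 4.5% → $1.75
Card game $20.84: toys → 5% → $1.04
Total tax = $2.98 + $0.86 + $0.55 + $1.75 + $1.04 = $7.18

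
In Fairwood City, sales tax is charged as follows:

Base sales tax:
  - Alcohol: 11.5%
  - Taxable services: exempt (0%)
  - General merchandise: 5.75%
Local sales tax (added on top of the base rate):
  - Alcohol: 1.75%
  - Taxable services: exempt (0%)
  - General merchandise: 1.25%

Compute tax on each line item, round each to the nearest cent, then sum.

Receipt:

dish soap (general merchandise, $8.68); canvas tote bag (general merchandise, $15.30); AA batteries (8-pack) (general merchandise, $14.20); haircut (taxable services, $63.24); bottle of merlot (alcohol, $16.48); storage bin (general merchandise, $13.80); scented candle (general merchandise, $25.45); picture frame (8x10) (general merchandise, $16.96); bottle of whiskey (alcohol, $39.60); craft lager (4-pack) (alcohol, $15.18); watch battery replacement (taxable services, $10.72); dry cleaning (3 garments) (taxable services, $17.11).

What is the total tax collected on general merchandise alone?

$6.61

Dish soap $8.68: general merchandise → 5.75% + 1.25% local = 7% → $0.61
Canvas tote bag $15.30: general merchandise → 5.75% + 1.25% local = 7% → $1.07
AA batteries (8-pack) $14.20: general merchandise → 5.75% + 1.25% local = 7% → $0.99
Storage bin $13.80: general merchandise → 5.75% + 1.25% local = 7% → $0.97
Scented candle $25.45: general merchandise → 5.75% + 1.25% local = 7% → $1.78
Picture frame (8x10) $16.96: general merchandise → 5.75% + 1.25% local = 7% → $1.19
Tax on general merchandise = $0.61 + $1.07 + $0.99 + $0.97 + $1.78 + $1.19 = $6.61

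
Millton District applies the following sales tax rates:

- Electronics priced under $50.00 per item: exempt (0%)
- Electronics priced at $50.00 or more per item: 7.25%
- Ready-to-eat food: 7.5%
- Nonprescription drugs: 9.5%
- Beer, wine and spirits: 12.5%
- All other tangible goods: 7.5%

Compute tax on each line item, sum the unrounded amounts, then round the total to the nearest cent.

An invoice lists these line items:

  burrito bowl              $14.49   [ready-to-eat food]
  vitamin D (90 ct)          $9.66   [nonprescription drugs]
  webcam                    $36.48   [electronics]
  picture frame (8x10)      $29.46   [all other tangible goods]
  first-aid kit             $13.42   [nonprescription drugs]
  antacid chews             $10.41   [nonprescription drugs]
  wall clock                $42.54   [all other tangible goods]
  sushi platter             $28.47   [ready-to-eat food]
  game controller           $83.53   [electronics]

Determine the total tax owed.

Burrito bowl $14.49: ready-to-eat food → 7.5% → $1.08675
Vitamin D (90 ct) $9.66: nonprescription drugs → 9.5% → $0.9177
Webcam $36.48: electronics, under $50.00 → 0% → $0.00
Picture frame (8x10) $29.46: all other tangible goods → 7.5% → $2.2095
First-aid kit $13.42: nonprescription drugs → 9.5% → $1.2749
Antacid chews $10.41: nonprescription drugs → 9.5% → $0.98895
Wall clock $42.54: all other tangible goods → 7.5% → $3.1905
Sushi platter $28.47: ready-to-eat food → 7.5% → $2.13525
Game controller $83.53: electronics, $50.00 or more → 7.25% → $6.055925
Unrounded tax sum = $17.859475 → $17.86

$17.86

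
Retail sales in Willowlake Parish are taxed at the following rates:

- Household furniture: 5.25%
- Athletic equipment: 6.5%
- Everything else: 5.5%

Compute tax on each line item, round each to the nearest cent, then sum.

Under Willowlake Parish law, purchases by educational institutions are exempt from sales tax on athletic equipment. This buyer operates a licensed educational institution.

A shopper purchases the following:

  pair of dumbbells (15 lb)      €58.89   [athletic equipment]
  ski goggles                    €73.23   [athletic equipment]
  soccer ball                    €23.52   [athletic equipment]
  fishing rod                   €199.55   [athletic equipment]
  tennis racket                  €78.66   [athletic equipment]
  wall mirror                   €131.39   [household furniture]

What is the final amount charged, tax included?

€572.14

Pair of dumbbells (15 lb) €58.89: athletic equipment, buyer-exempt → 0% → €0.00
Ski goggles €73.23: athletic equipment, buyer-exempt → 0% → €0.00
Soccer ball €23.52: athletic equipment, buyer-exempt → 0% → €0.00
Fishing rod €199.55: athletic equipment, buyer-exempt → 0% → €0.00
Tennis racket €78.66: athletic equipment, buyer-exempt → 0% → €0.00
Wall mirror €131.39: household furniture → 5.25% → €6.90
Subtotal = €565.24; tax = €6.90; total due = €572.14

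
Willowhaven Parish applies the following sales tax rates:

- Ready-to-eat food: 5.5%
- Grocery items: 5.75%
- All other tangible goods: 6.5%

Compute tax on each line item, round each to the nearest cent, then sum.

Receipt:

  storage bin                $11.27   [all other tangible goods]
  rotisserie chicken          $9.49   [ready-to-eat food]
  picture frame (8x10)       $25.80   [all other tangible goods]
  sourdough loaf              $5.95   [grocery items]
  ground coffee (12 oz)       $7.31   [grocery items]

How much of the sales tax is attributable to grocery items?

Sourdough loaf $5.95: grocery items → 5.75% → $0.34
Ground coffee (12 oz) $7.31: grocery items → 5.75% → $0.42
Tax on grocery items = $0.34 + $0.42 = $0.76

$0.76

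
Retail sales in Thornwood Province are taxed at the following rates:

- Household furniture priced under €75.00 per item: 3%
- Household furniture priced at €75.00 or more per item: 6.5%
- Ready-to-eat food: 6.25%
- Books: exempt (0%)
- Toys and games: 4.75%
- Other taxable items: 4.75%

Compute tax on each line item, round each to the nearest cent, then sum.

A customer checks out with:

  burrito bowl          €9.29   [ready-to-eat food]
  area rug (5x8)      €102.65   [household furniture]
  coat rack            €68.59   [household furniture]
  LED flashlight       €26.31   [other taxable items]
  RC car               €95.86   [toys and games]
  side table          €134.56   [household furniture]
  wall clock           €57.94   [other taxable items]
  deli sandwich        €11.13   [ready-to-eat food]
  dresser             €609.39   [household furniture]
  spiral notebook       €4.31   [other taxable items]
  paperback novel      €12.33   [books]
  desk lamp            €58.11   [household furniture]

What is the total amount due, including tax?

Burrito bowl €9.29: ready-to-eat food → 6.25% → €0.58
Area rug (5x8) €102.65: household furniture, €75.00 or more → 6.5% → €6.67
Coat rack €68.59: household furniture, under €75.00 → 3% → €2.06
LED flashlight €26.31: other taxable items → 4.75% → €1.25
RC car €95.86: toys and games → 4.75% → €4.55
Side table €134.56: household furniture, €75.00 or more → 6.5% → €8.75
Wall clock €57.94: other taxable items → 4.75% → €2.75
Deli sandwich €11.13: ready-to-eat food → 6.25% → €0.70
Dresser €609.39: household furniture, €75.00 or more → 6.5% → €39.61
Spiral notebook €4.31: other taxable items → 4.75% → €0.20
Paperback novel €12.33: books → 0% → €0.00
Desk lamp €58.11: household furniture, under €75.00 → 3% → €1.74
Subtotal = €1190.47; tax = €68.86; total due = €1259.33

€1259.33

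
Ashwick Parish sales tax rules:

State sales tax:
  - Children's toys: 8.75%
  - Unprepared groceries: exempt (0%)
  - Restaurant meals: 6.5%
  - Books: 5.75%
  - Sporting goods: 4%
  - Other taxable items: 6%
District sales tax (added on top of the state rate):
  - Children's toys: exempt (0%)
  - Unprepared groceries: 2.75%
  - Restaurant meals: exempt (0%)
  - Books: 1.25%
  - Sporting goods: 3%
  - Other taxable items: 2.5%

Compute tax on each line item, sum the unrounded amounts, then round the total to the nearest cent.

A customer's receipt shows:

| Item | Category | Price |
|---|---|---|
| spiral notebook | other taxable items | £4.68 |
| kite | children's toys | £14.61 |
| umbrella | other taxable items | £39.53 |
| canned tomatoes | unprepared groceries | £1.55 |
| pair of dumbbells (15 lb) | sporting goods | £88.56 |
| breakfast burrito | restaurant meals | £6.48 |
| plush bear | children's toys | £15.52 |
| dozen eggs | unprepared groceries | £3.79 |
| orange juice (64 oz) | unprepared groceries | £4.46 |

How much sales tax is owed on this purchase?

Spiral notebook £4.68: other taxable items → 6% + 2.5% district = 8.5% → £0.3978
Kite £14.61: children's toys → 8.75% + 0% district = 8.75% → £1.278375
Umbrella £39.53: other taxable items → 6% + 2.5% district = 8.5% → £3.36005
Canned tomatoes £1.55: unprepared groceries → 0% + 2.75% district = 2.75% → £0.042625
Pair of dumbbells (15 lb) £88.56: sporting goods → 4% + 3% district = 7% → £6.1992
Breakfast burrito £6.48: restaurant meals → 6.5% + 0% district = 6.5% → £0.4212
Plush bear £15.52: children's toys → 8.75% + 0% district = 8.75% → £1.358
Dozen eggs £3.79: unprepared groceries → 0% + 2.75% district = 2.75% → £0.104225
Orange juice (64 oz) £4.46: unprepared groceries → 0% + 2.75% district = 2.75% → £0.12265
Unrounded tax sum = £13.284125 → £13.28

£13.28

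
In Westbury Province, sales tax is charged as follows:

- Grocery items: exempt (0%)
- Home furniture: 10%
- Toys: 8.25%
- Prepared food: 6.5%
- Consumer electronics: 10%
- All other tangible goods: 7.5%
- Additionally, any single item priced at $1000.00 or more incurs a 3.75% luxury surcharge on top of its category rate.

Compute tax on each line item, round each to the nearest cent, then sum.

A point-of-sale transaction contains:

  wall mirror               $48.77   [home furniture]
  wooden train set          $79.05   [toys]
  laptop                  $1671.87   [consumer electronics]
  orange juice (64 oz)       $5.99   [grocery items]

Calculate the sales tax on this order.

Wall mirror $48.77: home furniture → 10% → $4.88
Wooden train set $79.05: toys → 8.25% → $6.52
Laptop $1671.87: consumer electronics → 10% + 3.75% surcharge = 13.75% → $229.88
Orange juice (64 oz) $5.99: grocery items → 0% → $0.00
Total tax = $4.88 + $6.52 + $229.88 = $241.28

$241.28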